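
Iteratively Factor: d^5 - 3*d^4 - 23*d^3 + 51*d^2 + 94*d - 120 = (d + 4)*(d^4 - 7*d^3 + 5*d^2 + 31*d - 30) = (d - 1)*(d + 4)*(d^3 - 6*d^2 - d + 30) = (d - 3)*(d - 1)*(d + 4)*(d^2 - 3*d - 10) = (d - 3)*(d - 1)*(d + 2)*(d + 4)*(d - 5)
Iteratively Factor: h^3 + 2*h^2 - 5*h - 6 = (h + 1)*(h^2 + h - 6) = (h - 2)*(h + 1)*(h + 3)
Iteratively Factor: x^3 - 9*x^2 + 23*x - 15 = (x - 1)*(x^2 - 8*x + 15) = (x - 3)*(x - 1)*(x - 5)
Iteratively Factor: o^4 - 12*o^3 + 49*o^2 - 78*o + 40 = (o - 4)*(o^3 - 8*o^2 + 17*o - 10) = (o - 4)*(o - 1)*(o^2 - 7*o + 10) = (o - 5)*(o - 4)*(o - 1)*(o - 2)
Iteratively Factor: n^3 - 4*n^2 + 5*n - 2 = (n - 1)*(n^2 - 3*n + 2) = (n - 2)*(n - 1)*(n - 1)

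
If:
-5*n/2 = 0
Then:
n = 0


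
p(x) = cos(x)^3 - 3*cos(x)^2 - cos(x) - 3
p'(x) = -3*sin(x)*cos(x)^2 + 6*sin(x)*cos(x) + sin(x)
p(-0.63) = -5.24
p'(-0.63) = -2.29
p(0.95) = -4.40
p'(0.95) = 2.83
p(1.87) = -2.99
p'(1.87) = -0.98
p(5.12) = -3.81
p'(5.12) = -2.67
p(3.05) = -5.97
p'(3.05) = -0.73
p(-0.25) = -5.88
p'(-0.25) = -0.99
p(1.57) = -3.00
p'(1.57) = 1.00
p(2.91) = -5.79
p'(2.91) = -1.76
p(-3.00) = -5.92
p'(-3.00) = 1.11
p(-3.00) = -5.92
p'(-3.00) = 1.11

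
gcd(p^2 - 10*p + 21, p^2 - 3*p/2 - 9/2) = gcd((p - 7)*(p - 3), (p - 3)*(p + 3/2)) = p - 3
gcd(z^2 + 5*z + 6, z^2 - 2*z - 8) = z + 2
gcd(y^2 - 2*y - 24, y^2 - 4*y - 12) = y - 6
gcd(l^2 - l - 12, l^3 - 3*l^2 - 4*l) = l - 4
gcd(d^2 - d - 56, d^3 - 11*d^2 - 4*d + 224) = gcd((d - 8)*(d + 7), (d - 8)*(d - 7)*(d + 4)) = d - 8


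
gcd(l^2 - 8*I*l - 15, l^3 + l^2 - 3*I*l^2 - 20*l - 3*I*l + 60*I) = l - 3*I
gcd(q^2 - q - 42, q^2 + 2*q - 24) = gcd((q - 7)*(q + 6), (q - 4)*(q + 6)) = q + 6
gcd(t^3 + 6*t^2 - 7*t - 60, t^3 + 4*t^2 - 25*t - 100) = t^2 + 9*t + 20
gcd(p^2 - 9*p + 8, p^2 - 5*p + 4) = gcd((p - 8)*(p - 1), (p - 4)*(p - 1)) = p - 1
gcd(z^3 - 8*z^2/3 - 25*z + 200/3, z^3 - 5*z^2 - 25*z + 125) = z^2 - 25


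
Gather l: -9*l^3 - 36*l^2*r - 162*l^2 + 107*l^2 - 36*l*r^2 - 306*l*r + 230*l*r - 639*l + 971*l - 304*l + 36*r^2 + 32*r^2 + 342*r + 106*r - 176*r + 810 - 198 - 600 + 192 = -9*l^3 + l^2*(-36*r - 55) + l*(-36*r^2 - 76*r + 28) + 68*r^2 + 272*r + 204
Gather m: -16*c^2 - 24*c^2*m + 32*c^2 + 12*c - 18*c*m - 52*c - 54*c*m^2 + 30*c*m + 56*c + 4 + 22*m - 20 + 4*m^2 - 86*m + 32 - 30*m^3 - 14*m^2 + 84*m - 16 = 16*c^2 + 16*c - 30*m^3 + m^2*(-54*c - 10) + m*(-24*c^2 + 12*c + 20)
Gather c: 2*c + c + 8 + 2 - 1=3*c + 9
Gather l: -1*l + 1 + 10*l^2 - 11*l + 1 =10*l^2 - 12*l + 2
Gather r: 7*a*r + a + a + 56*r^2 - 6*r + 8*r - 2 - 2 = 2*a + 56*r^2 + r*(7*a + 2) - 4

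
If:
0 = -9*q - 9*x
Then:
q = -x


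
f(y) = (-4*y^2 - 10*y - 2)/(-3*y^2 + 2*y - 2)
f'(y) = (-8*y - 10)/(-3*y^2 + 2*y - 2) + (6*y - 2)*(-4*y^2 - 10*y - 2)/(-3*y^2 + 2*y - 2)^2 = 2*(-19*y^2 + 2*y + 12)/(9*y^4 - 12*y^3 + 16*y^2 - 8*y + 4)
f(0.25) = 2.81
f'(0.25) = 7.95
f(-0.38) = -0.38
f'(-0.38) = 1.67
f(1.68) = 4.23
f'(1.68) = -1.52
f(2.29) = 3.49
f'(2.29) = -0.96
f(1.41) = 4.68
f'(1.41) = -1.73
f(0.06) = 1.38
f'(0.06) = 6.74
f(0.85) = 5.43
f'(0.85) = -0.01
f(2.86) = 3.04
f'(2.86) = -0.64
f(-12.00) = 1.00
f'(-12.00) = -0.03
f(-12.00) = 1.00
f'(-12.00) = -0.03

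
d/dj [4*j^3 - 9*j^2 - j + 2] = 12*j^2 - 18*j - 1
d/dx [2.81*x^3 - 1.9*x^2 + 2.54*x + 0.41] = 8.43*x^2 - 3.8*x + 2.54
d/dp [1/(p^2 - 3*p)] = (3 - 2*p)/(p^2*(p - 3)^2)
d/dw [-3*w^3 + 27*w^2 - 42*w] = -9*w^2 + 54*w - 42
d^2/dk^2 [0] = 0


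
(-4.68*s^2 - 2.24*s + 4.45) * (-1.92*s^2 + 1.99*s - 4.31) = 8.9856*s^4 - 5.0124*s^3 + 7.1692*s^2 + 18.5099*s - 19.1795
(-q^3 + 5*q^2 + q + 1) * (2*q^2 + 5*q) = -2*q^5 + 5*q^4 + 27*q^3 + 7*q^2 + 5*q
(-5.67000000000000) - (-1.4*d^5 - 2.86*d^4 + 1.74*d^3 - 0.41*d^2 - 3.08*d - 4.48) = 1.4*d^5 + 2.86*d^4 - 1.74*d^3 + 0.41*d^2 + 3.08*d - 1.19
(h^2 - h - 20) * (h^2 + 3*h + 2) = h^4 + 2*h^3 - 21*h^2 - 62*h - 40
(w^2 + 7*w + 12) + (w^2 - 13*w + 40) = 2*w^2 - 6*w + 52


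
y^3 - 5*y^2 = y^2*(y - 5)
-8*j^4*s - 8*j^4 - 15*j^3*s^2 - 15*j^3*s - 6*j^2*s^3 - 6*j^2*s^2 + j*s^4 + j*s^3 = (-8*j + s)*(j + s)^2*(j*s + j)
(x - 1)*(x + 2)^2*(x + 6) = x^4 + 9*x^3 + 18*x^2 - 4*x - 24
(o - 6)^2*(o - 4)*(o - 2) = o^4 - 18*o^3 + 116*o^2 - 312*o + 288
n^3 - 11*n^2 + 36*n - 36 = (n - 6)*(n - 3)*(n - 2)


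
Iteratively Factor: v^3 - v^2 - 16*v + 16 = (v + 4)*(v^2 - 5*v + 4) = (v - 1)*(v + 4)*(v - 4)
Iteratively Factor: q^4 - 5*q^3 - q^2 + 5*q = (q - 5)*(q^3 - q) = (q - 5)*(q - 1)*(q^2 + q) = q*(q - 5)*(q - 1)*(q + 1)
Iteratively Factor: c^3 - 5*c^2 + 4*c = (c - 4)*(c^2 - c) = (c - 4)*(c - 1)*(c)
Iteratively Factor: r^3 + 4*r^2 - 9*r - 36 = (r + 4)*(r^2 - 9) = (r + 3)*(r + 4)*(r - 3)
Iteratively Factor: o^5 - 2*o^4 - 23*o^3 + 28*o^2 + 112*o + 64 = (o + 4)*(o^4 - 6*o^3 + o^2 + 24*o + 16) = (o - 4)*(o + 4)*(o^3 - 2*o^2 - 7*o - 4) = (o - 4)^2*(o + 4)*(o^2 + 2*o + 1) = (o - 4)^2*(o + 1)*(o + 4)*(o + 1)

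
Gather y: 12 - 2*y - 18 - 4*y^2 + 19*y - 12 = -4*y^2 + 17*y - 18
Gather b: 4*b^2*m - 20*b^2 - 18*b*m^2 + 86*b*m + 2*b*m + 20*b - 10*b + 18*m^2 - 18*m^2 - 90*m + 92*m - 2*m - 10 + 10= b^2*(4*m - 20) + b*(-18*m^2 + 88*m + 10)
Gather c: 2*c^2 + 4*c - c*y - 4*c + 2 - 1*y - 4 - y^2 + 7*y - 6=2*c^2 - c*y - y^2 + 6*y - 8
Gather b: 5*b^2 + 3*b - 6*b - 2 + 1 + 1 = 5*b^2 - 3*b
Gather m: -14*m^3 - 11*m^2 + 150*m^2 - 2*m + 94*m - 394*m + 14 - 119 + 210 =-14*m^3 + 139*m^2 - 302*m + 105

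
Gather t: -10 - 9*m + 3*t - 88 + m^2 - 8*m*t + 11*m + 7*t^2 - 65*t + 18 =m^2 + 2*m + 7*t^2 + t*(-8*m - 62) - 80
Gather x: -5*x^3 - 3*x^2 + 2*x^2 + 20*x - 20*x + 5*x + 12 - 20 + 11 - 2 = -5*x^3 - x^2 + 5*x + 1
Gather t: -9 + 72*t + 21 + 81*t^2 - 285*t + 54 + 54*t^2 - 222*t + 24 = 135*t^2 - 435*t + 90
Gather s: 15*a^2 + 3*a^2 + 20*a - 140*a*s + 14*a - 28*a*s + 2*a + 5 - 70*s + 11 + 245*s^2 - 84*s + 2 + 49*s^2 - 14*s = 18*a^2 + 36*a + 294*s^2 + s*(-168*a - 168) + 18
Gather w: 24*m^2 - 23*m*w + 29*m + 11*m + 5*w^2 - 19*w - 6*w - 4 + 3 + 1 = 24*m^2 + 40*m + 5*w^2 + w*(-23*m - 25)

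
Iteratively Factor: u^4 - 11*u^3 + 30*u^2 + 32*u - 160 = (u + 2)*(u^3 - 13*u^2 + 56*u - 80) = (u - 4)*(u + 2)*(u^2 - 9*u + 20) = (u - 4)^2*(u + 2)*(u - 5)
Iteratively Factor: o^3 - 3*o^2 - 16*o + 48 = (o + 4)*(o^2 - 7*o + 12) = (o - 3)*(o + 4)*(o - 4)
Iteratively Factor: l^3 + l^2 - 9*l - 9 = (l + 1)*(l^2 - 9) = (l - 3)*(l + 1)*(l + 3)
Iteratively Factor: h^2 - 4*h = (h - 4)*(h)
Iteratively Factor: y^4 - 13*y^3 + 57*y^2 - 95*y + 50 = (y - 5)*(y^3 - 8*y^2 + 17*y - 10) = (y - 5)^2*(y^2 - 3*y + 2) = (y - 5)^2*(y - 1)*(y - 2)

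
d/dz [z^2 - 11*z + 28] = 2*z - 11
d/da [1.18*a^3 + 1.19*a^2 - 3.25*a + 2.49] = 3.54*a^2 + 2.38*a - 3.25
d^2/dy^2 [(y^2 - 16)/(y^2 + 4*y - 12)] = 8*(-y^3 - 3*y^2 - 48*y - 76)/(y^6 + 12*y^5 + 12*y^4 - 224*y^3 - 144*y^2 + 1728*y - 1728)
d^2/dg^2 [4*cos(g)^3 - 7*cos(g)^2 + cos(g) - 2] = -4*cos(g) + 14*cos(2*g) - 9*cos(3*g)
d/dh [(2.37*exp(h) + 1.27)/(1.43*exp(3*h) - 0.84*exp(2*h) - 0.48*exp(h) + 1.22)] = (-6.7782*exp(3*h) - 3.4575*exp(2*h) + 2.1336*exp(h) + 3.501)*exp(h)/(2.0449*exp(6*h) - 2.4024*exp(5*h) - 0.6672*exp(4*h) + 4.2956*exp(3*h) - 1.8192*exp(2*h) - 1.1712*exp(h) + 1.4884)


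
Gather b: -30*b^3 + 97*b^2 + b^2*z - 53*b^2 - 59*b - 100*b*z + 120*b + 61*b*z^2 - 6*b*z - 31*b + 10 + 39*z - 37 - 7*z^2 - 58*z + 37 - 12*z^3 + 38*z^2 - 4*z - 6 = -30*b^3 + b^2*(z + 44) + b*(61*z^2 - 106*z + 30) - 12*z^3 + 31*z^2 - 23*z + 4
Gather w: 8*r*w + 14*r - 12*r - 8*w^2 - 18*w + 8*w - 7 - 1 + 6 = 2*r - 8*w^2 + w*(8*r - 10) - 2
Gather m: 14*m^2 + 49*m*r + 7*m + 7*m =14*m^2 + m*(49*r + 14)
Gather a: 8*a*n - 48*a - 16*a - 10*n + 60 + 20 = a*(8*n - 64) - 10*n + 80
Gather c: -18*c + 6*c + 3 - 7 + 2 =-12*c - 2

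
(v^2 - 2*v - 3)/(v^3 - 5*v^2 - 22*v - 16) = (v - 3)/(v^2 - 6*v - 16)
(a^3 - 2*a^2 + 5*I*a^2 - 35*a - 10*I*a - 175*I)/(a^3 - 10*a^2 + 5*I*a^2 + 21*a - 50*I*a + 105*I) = (a + 5)/(a - 3)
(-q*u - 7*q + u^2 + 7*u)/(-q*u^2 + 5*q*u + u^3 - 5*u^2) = (u + 7)/(u*(u - 5))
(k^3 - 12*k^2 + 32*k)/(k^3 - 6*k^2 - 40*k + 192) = k/(k + 6)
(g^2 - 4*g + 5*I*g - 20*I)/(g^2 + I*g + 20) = (g - 4)/(g - 4*I)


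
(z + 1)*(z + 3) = z^2 + 4*z + 3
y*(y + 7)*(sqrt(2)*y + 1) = sqrt(2)*y^3 + y^2 + 7*sqrt(2)*y^2 + 7*y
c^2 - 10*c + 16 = (c - 8)*(c - 2)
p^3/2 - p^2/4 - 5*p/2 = p*(p/2 + 1)*(p - 5/2)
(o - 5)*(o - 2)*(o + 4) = o^3 - 3*o^2 - 18*o + 40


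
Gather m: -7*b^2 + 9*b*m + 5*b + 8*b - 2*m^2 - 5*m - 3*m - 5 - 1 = -7*b^2 + 13*b - 2*m^2 + m*(9*b - 8) - 6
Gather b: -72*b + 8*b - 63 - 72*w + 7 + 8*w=-64*b - 64*w - 56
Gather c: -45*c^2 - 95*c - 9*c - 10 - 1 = -45*c^2 - 104*c - 11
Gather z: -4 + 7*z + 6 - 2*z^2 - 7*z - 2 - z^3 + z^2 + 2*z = -z^3 - z^2 + 2*z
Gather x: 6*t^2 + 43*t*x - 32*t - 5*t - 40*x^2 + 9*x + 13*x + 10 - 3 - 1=6*t^2 - 37*t - 40*x^2 + x*(43*t + 22) + 6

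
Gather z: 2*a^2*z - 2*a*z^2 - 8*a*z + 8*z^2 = z^2*(8 - 2*a) + z*(2*a^2 - 8*a)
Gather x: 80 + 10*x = 10*x + 80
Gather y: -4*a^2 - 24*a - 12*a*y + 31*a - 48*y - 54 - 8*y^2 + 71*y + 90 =-4*a^2 + 7*a - 8*y^2 + y*(23 - 12*a) + 36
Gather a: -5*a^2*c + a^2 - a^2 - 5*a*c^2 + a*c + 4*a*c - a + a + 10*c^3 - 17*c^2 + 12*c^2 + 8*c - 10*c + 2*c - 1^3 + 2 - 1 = -5*a^2*c + a*(-5*c^2 + 5*c) + 10*c^3 - 5*c^2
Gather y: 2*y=2*y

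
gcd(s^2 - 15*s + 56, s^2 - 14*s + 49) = s - 7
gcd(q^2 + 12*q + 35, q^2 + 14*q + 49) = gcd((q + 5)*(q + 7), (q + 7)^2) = q + 7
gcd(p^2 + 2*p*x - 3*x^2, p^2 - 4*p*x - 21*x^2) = p + 3*x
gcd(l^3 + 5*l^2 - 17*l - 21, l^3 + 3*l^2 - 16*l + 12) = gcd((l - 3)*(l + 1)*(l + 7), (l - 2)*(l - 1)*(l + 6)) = 1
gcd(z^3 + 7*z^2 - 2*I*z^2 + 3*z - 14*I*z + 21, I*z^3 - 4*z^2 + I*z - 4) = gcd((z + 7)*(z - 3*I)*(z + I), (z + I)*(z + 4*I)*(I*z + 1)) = z + I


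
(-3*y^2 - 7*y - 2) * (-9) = 27*y^2 + 63*y + 18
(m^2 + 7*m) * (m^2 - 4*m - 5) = m^4 + 3*m^3 - 33*m^2 - 35*m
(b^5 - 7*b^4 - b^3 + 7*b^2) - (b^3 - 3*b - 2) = b^5 - 7*b^4 - 2*b^3 + 7*b^2 + 3*b + 2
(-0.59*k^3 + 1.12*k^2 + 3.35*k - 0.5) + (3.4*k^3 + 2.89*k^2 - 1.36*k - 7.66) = 2.81*k^3 + 4.01*k^2 + 1.99*k - 8.16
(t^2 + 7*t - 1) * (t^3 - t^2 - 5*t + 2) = t^5 + 6*t^4 - 13*t^3 - 32*t^2 + 19*t - 2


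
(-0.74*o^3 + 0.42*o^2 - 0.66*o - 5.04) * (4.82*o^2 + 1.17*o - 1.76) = -3.5668*o^5 + 1.1586*o^4 - 1.3874*o^3 - 25.8042*o^2 - 4.7352*o + 8.8704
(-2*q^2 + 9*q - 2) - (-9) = -2*q^2 + 9*q + 7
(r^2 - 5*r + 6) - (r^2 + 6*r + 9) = -11*r - 3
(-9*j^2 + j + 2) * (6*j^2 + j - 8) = -54*j^4 - 3*j^3 + 85*j^2 - 6*j - 16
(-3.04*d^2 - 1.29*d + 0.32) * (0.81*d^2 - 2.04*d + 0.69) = -2.4624*d^4 + 5.1567*d^3 + 0.7932*d^2 - 1.5429*d + 0.2208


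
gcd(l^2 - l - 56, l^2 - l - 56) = l^2 - l - 56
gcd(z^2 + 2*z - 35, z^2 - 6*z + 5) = z - 5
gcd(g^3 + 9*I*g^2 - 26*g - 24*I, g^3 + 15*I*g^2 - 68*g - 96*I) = g^2 + 7*I*g - 12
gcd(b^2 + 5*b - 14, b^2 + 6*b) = 1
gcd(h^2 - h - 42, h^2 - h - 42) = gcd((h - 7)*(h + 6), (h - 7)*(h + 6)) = h^2 - h - 42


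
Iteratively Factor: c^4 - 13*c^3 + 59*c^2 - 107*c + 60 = (c - 3)*(c^3 - 10*c^2 + 29*c - 20) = (c - 5)*(c - 3)*(c^2 - 5*c + 4) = (c - 5)*(c - 4)*(c - 3)*(c - 1)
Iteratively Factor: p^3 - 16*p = (p)*(p^2 - 16) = p*(p + 4)*(p - 4)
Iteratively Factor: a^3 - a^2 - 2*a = (a + 1)*(a^2 - 2*a) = a*(a + 1)*(a - 2)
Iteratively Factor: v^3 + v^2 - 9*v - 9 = (v - 3)*(v^2 + 4*v + 3) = (v - 3)*(v + 1)*(v + 3)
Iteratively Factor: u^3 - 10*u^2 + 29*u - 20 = (u - 5)*(u^2 - 5*u + 4) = (u - 5)*(u - 4)*(u - 1)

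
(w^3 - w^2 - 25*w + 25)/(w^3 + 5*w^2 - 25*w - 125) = (w - 1)/(w + 5)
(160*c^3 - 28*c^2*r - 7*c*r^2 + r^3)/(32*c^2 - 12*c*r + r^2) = 5*c + r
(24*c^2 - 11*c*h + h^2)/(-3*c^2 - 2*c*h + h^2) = (-8*c + h)/(c + h)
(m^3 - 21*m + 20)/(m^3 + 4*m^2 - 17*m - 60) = (m - 1)/(m + 3)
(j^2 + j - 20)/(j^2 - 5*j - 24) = (-j^2 - j + 20)/(-j^2 + 5*j + 24)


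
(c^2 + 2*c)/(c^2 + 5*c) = (c + 2)/(c + 5)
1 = 1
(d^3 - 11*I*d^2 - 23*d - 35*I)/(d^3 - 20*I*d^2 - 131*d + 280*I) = (d + I)/(d - 8*I)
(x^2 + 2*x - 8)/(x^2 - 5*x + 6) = (x + 4)/(x - 3)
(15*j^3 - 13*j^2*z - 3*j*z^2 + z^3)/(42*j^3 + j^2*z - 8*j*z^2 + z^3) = (15*j^3 - 13*j^2*z - 3*j*z^2 + z^3)/(42*j^3 + j^2*z - 8*j*z^2 + z^3)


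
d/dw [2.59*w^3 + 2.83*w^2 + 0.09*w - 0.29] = 7.77*w^2 + 5.66*w + 0.09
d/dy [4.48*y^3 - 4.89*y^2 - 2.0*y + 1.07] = 13.44*y^2 - 9.78*y - 2.0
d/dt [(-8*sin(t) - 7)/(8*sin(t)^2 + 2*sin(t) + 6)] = (32*sin(t)^2 + 56*sin(t) - 17)*cos(t)/(2*(4*sin(t)^2 + sin(t) + 3)^2)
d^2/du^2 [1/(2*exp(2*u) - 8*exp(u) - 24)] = 2*((1 - exp(u))*(-exp(2*u) + 4*exp(u) + 12) - 2*(exp(u) - 2)^2*exp(u))*exp(u)/(-exp(2*u) + 4*exp(u) + 12)^3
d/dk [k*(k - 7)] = 2*k - 7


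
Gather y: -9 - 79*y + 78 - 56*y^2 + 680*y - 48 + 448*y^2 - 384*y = 392*y^2 + 217*y + 21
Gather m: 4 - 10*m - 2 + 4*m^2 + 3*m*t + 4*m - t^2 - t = 4*m^2 + m*(3*t - 6) - t^2 - t + 2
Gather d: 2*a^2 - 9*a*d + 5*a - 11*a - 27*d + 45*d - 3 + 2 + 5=2*a^2 - 6*a + d*(18 - 9*a) + 4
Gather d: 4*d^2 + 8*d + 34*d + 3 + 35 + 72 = 4*d^2 + 42*d + 110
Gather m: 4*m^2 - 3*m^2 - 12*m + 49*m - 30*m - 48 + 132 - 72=m^2 + 7*m + 12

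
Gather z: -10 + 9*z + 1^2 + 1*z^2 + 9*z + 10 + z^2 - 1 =2*z^2 + 18*z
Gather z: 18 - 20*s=18 - 20*s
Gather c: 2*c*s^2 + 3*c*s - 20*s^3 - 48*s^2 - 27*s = c*(2*s^2 + 3*s) - 20*s^3 - 48*s^2 - 27*s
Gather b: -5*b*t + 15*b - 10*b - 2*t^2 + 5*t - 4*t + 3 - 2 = b*(5 - 5*t) - 2*t^2 + t + 1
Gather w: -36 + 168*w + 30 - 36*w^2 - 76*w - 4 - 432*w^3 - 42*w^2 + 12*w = -432*w^3 - 78*w^2 + 104*w - 10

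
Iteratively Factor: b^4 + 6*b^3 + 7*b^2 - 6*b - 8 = (b + 1)*(b^3 + 5*b^2 + 2*b - 8) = (b - 1)*(b + 1)*(b^2 + 6*b + 8) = (b - 1)*(b + 1)*(b + 2)*(b + 4)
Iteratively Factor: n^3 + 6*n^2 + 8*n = (n)*(n^2 + 6*n + 8) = n*(n + 2)*(n + 4)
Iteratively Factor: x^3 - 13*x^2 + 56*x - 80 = (x - 4)*(x^2 - 9*x + 20) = (x - 5)*(x - 4)*(x - 4)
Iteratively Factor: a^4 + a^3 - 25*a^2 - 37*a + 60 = (a - 1)*(a^3 + 2*a^2 - 23*a - 60) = (a - 1)*(a + 3)*(a^2 - a - 20) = (a - 1)*(a + 3)*(a + 4)*(a - 5)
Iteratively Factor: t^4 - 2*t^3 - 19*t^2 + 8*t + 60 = (t + 2)*(t^3 - 4*t^2 - 11*t + 30) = (t - 5)*(t + 2)*(t^2 + t - 6) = (t - 5)*(t - 2)*(t + 2)*(t + 3)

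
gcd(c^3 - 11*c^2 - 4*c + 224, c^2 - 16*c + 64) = c - 8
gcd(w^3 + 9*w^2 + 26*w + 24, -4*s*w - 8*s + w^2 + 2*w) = w + 2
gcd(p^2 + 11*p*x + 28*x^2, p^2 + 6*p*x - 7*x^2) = p + 7*x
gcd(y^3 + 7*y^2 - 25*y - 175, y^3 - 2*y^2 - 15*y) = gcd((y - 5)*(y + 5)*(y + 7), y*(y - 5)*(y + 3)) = y - 5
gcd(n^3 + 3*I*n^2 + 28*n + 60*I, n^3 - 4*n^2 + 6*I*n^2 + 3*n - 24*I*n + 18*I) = n + 6*I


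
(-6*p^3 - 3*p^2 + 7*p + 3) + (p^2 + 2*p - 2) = -6*p^3 - 2*p^2 + 9*p + 1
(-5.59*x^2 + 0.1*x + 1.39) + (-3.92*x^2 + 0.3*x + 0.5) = -9.51*x^2 + 0.4*x + 1.89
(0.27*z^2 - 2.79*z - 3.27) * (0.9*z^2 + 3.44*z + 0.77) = 0.243*z^4 - 1.5822*z^3 - 12.3327*z^2 - 13.3971*z - 2.5179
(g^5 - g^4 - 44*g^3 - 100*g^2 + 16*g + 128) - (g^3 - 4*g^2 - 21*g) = g^5 - g^4 - 45*g^3 - 96*g^2 + 37*g + 128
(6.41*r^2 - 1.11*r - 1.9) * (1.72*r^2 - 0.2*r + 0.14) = 11.0252*r^4 - 3.1912*r^3 - 2.1486*r^2 + 0.2246*r - 0.266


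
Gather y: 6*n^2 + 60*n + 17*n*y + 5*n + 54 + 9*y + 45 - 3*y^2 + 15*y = 6*n^2 + 65*n - 3*y^2 + y*(17*n + 24) + 99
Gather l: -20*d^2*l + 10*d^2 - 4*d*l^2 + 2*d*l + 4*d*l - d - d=10*d^2 - 4*d*l^2 - 2*d + l*(-20*d^2 + 6*d)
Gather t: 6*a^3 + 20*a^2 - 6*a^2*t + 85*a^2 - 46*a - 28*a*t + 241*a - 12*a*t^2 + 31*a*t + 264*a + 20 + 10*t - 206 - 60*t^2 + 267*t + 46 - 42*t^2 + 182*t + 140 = 6*a^3 + 105*a^2 + 459*a + t^2*(-12*a - 102) + t*(-6*a^2 + 3*a + 459)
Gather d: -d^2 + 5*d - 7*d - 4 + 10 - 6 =-d^2 - 2*d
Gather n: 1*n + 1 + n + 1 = 2*n + 2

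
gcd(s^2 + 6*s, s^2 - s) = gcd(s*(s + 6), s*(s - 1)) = s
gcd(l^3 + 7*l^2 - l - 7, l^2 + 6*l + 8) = 1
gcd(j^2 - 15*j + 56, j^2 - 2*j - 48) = j - 8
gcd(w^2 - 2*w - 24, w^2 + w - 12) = w + 4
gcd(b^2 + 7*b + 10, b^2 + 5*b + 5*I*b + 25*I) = b + 5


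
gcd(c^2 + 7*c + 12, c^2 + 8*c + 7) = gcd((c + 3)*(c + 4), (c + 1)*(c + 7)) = 1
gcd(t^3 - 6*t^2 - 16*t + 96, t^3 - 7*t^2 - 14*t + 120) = t^2 - 2*t - 24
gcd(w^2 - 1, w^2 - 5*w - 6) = w + 1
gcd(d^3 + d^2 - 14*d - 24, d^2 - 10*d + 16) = 1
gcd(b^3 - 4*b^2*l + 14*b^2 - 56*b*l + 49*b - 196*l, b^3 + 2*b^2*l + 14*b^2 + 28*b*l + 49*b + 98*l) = b^2 + 14*b + 49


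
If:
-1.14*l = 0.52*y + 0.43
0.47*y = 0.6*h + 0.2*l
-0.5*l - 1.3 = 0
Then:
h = 4.68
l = -2.60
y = 4.87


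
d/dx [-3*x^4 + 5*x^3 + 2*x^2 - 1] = x*(-12*x^2 + 15*x + 4)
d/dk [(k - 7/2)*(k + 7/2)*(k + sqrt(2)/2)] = 3*k^2 + sqrt(2)*k - 49/4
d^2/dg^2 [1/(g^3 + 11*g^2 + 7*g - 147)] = 4*(3*g^2 + 2*g + 17)/(g^7 + 19*g^6 + 69*g^5 - 545*g^4 - 2765*g^3 + 7497*g^2 + 27783*g - 64827)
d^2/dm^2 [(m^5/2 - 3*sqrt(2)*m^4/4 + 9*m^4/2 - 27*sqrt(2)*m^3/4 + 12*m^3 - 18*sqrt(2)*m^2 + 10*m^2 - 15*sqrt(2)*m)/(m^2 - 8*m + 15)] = (6*m^7 - 110*m^6 - 3*sqrt(2)*m^6 + 72*sqrt(2)*m^5 + 606*m^5 - 711*sqrt(2)*m^4 + 666*m^4 - 10108*m^3 + 921*sqrt(2)*m^3 + 5220*m^2 + 8910*sqrt(2)*m^2 - 15525*sqrt(2)*m + 32400*m - 23400*sqrt(2) + 9000)/(2*(m^6 - 24*m^5 + 237*m^4 - 1232*m^3 + 3555*m^2 - 5400*m + 3375))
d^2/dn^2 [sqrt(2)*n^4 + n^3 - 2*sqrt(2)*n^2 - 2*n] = 12*sqrt(2)*n^2 + 6*n - 4*sqrt(2)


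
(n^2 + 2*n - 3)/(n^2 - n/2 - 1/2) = 2*(n + 3)/(2*n + 1)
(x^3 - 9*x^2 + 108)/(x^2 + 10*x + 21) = (x^2 - 12*x + 36)/(x + 7)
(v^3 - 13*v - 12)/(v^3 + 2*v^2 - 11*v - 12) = (v^2 - v - 12)/(v^2 + v - 12)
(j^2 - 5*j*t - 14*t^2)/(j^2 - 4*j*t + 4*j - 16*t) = (j^2 - 5*j*t - 14*t^2)/(j^2 - 4*j*t + 4*j - 16*t)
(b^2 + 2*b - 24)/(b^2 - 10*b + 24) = (b + 6)/(b - 6)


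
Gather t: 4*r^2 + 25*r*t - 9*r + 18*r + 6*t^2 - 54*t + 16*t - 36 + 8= 4*r^2 + 9*r + 6*t^2 + t*(25*r - 38) - 28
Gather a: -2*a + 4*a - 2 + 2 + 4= 2*a + 4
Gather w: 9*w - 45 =9*w - 45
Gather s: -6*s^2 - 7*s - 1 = -6*s^2 - 7*s - 1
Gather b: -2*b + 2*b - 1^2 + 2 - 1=0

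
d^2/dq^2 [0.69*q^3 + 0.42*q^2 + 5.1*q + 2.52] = 4.14*q + 0.84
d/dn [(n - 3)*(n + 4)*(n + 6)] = 3*n^2 + 14*n - 6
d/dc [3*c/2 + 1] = 3/2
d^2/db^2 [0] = 0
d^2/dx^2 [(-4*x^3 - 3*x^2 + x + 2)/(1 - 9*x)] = 24*(27*x^3 - 9*x^2 + x - 14)/(729*x^3 - 243*x^2 + 27*x - 1)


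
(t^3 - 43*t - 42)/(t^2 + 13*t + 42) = (t^2 - 6*t - 7)/(t + 7)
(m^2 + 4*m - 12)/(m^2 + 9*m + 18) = (m - 2)/(m + 3)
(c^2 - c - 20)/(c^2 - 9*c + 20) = (c + 4)/(c - 4)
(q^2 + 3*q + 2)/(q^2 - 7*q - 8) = (q + 2)/(q - 8)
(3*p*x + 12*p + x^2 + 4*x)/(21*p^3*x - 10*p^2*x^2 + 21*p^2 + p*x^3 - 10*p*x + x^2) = (3*p*x + 12*p + x^2 + 4*x)/(21*p^3*x - 10*p^2*x^2 + 21*p^2 + p*x^3 - 10*p*x + x^2)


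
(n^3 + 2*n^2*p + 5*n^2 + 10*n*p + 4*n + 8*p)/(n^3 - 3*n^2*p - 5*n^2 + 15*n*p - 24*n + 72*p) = (n^3 + 2*n^2*p + 5*n^2 + 10*n*p + 4*n + 8*p)/(n^3 - 3*n^2*p - 5*n^2 + 15*n*p - 24*n + 72*p)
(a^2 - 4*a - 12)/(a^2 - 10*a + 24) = (a + 2)/(a - 4)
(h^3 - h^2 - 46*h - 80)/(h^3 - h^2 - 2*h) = (-h^3 + h^2 + 46*h + 80)/(h*(-h^2 + h + 2))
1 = 1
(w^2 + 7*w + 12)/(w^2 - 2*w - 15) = (w + 4)/(w - 5)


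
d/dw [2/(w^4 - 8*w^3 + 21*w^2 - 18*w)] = 4*(-2*w^3 + 12*w^2 - 21*w + 9)/(w^2*(w^3 - 8*w^2 + 21*w - 18)^2)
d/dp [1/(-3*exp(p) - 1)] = 3*exp(p)/(3*exp(p) + 1)^2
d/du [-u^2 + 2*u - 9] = 2 - 2*u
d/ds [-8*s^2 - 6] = -16*s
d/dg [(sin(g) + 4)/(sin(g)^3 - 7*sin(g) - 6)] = (-2*sin(g)^3 - 12*sin(g)^2 + 22)*cos(g)/(-sin(g)^3 + 7*sin(g) + 6)^2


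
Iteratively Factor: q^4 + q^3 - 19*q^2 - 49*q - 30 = (q + 2)*(q^3 - q^2 - 17*q - 15) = (q - 5)*(q + 2)*(q^2 + 4*q + 3) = (q - 5)*(q + 1)*(q + 2)*(q + 3)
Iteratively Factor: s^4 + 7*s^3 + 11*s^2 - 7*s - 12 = (s + 4)*(s^3 + 3*s^2 - s - 3) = (s - 1)*(s + 4)*(s^2 + 4*s + 3) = (s - 1)*(s + 1)*(s + 4)*(s + 3)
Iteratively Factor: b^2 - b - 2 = (b + 1)*(b - 2)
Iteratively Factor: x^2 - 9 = (x - 3)*(x + 3)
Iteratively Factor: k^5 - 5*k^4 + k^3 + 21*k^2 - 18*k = (k - 3)*(k^4 - 2*k^3 - 5*k^2 + 6*k) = (k - 3)*(k - 1)*(k^3 - k^2 - 6*k) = k*(k - 3)*(k - 1)*(k^2 - k - 6) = k*(k - 3)^2*(k - 1)*(k + 2)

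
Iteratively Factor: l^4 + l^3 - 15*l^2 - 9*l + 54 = (l + 3)*(l^3 - 2*l^2 - 9*l + 18) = (l - 2)*(l + 3)*(l^2 - 9) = (l - 2)*(l + 3)^2*(l - 3)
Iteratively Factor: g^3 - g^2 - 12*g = (g + 3)*(g^2 - 4*g) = (g - 4)*(g + 3)*(g)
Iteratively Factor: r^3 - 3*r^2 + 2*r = (r - 1)*(r^2 - 2*r) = r*(r - 1)*(r - 2)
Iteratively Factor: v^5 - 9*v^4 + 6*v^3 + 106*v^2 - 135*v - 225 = (v - 5)*(v^4 - 4*v^3 - 14*v^2 + 36*v + 45) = (v - 5)*(v + 3)*(v^3 - 7*v^2 + 7*v + 15) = (v - 5)*(v - 3)*(v + 3)*(v^2 - 4*v - 5) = (v - 5)^2*(v - 3)*(v + 3)*(v + 1)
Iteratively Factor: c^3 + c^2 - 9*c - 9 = (c + 1)*(c^2 - 9) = (c - 3)*(c + 1)*(c + 3)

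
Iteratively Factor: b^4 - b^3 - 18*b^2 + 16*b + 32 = (b + 1)*(b^3 - 2*b^2 - 16*b + 32) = (b + 1)*(b + 4)*(b^2 - 6*b + 8) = (b - 4)*(b + 1)*(b + 4)*(b - 2)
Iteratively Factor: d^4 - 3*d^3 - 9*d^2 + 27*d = (d - 3)*(d^3 - 9*d) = (d - 3)^2*(d^2 + 3*d) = d*(d - 3)^2*(d + 3)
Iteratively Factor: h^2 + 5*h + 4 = (h + 4)*(h + 1)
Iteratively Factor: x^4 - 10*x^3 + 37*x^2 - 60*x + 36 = (x - 2)*(x^3 - 8*x^2 + 21*x - 18) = (x - 3)*(x - 2)*(x^2 - 5*x + 6) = (x - 3)*(x - 2)^2*(x - 3)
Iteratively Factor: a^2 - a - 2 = (a - 2)*(a + 1)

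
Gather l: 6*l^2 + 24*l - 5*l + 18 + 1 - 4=6*l^2 + 19*l + 15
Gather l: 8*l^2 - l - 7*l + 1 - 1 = 8*l^2 - 8*l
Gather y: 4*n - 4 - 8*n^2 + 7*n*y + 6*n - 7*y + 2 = -8*n^2 + 10*n + y*(7*n - 7) - 2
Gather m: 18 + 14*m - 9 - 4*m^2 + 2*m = -4*m^2 + 16*m + 9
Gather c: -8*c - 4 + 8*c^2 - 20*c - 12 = 8*c^2 - 28*c - 16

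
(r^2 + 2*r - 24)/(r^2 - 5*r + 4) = (r + 6)/(r - 1)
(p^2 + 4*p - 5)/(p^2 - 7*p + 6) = (p + 5)/(p - 6)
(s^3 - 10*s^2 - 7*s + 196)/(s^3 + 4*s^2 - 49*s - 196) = (s - 7)/(s + 7)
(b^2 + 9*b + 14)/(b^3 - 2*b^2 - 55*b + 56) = (b + 2)/(b^2 - 9*b + 8)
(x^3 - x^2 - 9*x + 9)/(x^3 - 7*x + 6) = (x - 3)/(x - 2)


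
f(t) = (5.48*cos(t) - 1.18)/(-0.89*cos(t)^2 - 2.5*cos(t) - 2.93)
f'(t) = (-1.78*sin(t)*cos(t) - 2.5*sin(t))*(5.48*cos(t) - 1.18)/(-0.89*cos(t)^2 - 2.5*cos(t) - 2.93)^2 - 5.48*sin(t)/(-0.89*cos(t)^2 - 2.5*cos(t) - 2.93) = (-4.8772*cos(t)^2 + 2.1004*cos(t) + 19.0064)*sin(t)/(0.7921*cos(t)^4 + 4.45*cos(t)^3 + 11.4654*cos(t)^2 + 14.65*cos(t) + 8.5849)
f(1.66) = 0.61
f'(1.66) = 2.54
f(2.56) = 3.94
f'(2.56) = 3.56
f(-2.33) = 3.04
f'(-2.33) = -4.16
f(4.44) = 1.14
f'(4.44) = -3.23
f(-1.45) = 0.16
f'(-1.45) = -1.81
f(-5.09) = -0.21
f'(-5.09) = 1.13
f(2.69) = 4.36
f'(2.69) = 2.93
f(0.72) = -0.55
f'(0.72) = 0.42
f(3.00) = 4.98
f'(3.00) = 0.97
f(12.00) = -0.61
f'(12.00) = -0.29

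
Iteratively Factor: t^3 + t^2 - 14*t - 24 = (t + 3)*(t^2 - 2*t - 8) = (t - 4)*(t + 3)*(t + 2)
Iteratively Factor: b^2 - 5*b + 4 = (b - 4)*(b - 1)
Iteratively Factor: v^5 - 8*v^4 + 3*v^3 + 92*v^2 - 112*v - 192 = (v - 4)*(v^4 - 4*v^3 - 13*v^2 + 40*v + 48) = (v - 4)*(v + 1)*(v^3 - 5*v^2 - 8*v + 48) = (v - 4)*(v + 1)*(v + 3)*(v^2 - 8*v + 16) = (v - 4)^2*(v + 1)*(v + 3)*(v - 4)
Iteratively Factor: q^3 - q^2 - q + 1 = (q - 1)*(q^2 - 1) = (q - 1)*(q + 1)*(q - 1)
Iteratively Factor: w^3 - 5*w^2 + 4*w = (w - 1)*(w^2 - 4*w) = w*(w - 1)*(w - 4)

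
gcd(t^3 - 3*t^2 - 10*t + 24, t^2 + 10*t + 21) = t + 3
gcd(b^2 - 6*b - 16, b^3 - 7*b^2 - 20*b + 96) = b - 8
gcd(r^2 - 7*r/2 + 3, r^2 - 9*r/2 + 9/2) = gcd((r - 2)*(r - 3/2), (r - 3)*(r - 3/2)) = r - 3/2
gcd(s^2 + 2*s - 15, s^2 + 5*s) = s + 5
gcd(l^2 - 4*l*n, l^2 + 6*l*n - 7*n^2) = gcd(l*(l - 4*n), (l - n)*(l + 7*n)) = 1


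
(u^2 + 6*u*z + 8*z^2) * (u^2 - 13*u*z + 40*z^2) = u^4 - 7*u^3*z - 30*u^2*z^2 + 136*u*z^3 + 320*z^4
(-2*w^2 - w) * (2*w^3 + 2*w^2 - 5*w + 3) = -4*w^5 - 6*w^4 + 8*w^3 - w^2 - 3*w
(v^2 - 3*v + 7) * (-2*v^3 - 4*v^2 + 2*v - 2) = -2*v^5 + 2*v^4 - 36*v^2 + 20*v - 14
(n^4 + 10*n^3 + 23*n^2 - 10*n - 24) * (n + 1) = n^5 + 11*n^4 + 33*n^3 + 13*n^2 - 34*n - 24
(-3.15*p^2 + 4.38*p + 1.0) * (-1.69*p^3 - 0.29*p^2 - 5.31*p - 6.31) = 5.3235*p^5 - 6.4887*p^4 + 13.7663*p^3 - 3.6713*p^2 - 32.9478*p - 6.31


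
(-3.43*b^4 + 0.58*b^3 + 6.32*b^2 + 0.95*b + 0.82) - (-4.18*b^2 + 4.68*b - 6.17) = -3.43*b^4 + 0.58*b^3 + 10.5*b^2 - 3.73*b + 6.99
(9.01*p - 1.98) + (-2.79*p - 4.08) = 6.22*p - 6.06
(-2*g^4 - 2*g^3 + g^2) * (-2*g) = 4*g^5 + 4*g^4 - 2*g^3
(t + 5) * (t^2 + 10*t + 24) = t^3 + 15*t^2 + 74*t + 120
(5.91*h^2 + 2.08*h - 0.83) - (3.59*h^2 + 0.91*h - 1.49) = 2.32*h^2 + 1.17*h + 0.66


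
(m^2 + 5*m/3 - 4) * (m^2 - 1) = m^4 + 5*m^3/3 - 5*m^2 - 5*m/3 + 4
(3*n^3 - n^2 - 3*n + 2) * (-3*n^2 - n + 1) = -9*n^5 + 13*n^3 - 4*n^2 - 5*n + 2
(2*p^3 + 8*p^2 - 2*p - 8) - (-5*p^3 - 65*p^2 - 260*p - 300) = 7*p^3 + 73*p^2 + 258*p + 292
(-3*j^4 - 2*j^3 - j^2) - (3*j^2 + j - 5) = -3*j^4 - 2*j^3 - 4*j^2 - j + 5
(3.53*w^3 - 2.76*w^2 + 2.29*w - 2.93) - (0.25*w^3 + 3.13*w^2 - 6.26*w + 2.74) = 3.28*w^3 - 5.89*w^2 + 8.55*w - 5.67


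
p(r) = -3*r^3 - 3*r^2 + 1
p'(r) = -9*r^2 - 6*r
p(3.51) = -165.69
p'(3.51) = -131.94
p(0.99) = -4.85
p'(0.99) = -14.76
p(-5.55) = 421.45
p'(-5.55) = -243.92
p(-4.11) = 158.60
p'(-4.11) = -127.37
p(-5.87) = 504.42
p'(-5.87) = -274.89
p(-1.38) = 3.17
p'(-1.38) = -8.86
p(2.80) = -88.38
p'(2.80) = -87.36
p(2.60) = -72.01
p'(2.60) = -76.44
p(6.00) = -755.00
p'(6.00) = -360.00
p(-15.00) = 9451.00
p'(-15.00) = -1935.00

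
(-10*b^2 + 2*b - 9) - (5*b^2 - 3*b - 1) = -15*b^2 + 5*b - 8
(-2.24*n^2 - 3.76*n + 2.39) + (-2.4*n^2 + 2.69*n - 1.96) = -4.64*n^2 - 1.07*n + 0.43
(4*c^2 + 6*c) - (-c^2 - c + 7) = 5*c^2 + 7*c - 7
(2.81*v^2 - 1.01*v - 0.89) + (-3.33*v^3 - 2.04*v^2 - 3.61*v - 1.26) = -3.33*v^3 + 0.77*v^2 - 4.62*v - 2.15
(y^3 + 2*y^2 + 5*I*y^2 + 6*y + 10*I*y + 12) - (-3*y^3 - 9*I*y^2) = 4*y^3 + 2*y^2 + 14*I*y^2 + 6*y + 10*I*y + 12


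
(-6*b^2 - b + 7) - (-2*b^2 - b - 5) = 12 - 4*b^2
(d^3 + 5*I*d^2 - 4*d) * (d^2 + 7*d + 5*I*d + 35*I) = d^5 + 7*d^4 + 10*I*d^4 - 29*d^3 + 70*I*d^3 - 203*d^2 - 20*I*d^2 - 140*I*d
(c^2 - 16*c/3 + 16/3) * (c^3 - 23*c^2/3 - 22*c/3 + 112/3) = c^5 - 13*c^4 + 350*c^3/9 + 320*c^2/9 - 2144*c/9 + 1792/9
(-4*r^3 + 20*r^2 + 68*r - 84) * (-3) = 12*r^3 - 60*r^2 - 204*r + 252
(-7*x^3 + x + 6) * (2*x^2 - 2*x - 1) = -14*x^5 + 14*x^4 + 9*x^3 + 10*x^2 - 13*x - 6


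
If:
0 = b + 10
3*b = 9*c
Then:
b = -10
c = -10/3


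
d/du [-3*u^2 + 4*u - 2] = 4 - 6*u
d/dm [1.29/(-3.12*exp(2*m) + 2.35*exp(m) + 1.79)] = (8.0496*exp(m) - 3.0315)*exp(m)/(-3.12*exp(2*m) + 2.35*exp(m) + 1.79)^2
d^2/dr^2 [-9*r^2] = -18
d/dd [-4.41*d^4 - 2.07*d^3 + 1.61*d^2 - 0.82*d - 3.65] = -17.64*d^3 - 6.21*d^2 + 3.22*d - 0.82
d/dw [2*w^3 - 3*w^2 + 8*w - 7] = 6*w^2 - 6*w + 8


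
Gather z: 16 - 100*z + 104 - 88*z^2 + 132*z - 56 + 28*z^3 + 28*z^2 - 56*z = 28*z^3 - 60*z^2 - 24*z + 64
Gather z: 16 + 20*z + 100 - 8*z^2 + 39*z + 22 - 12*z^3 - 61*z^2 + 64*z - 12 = -12*z^3 - 69*z^2 + 123*z + 126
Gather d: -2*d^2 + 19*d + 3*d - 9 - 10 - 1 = -2*d^2 + 22*d - 20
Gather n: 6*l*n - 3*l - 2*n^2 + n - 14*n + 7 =-3*l - 2*n^2 + n*(6*l - 13) + 7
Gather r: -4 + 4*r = 4*r - 4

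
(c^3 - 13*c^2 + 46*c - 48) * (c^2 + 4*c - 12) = c^5 - 9*c^4 - 18*c^3 + 292*c^2 - 744*c + 576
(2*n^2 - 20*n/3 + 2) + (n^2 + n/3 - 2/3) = 3*n^2 - 19*n/3 + 4/3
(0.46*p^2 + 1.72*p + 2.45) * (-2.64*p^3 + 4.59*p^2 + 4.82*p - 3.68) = -1.2144*p^5 - 2.4294*p^4 + 3.644*p^3 + 17.8431*p^2 + 5.4794*p - 9.016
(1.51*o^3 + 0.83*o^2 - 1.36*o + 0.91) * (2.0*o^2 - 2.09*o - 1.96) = 3.02*o^5 - 1.4959*o^4 - 7.4143*o^3 + 3.0356*o^2 + 0.7637*o - 1.7836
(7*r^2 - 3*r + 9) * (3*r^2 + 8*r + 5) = 21*r^4 + 47*r^3 + 38*r^2 + 57*r + 45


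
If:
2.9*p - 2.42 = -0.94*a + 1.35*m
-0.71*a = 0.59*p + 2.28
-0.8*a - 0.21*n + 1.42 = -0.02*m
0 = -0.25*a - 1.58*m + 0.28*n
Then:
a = -10.87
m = 10.43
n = 49.15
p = 9.21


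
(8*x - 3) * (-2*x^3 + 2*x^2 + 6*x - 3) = -16*x^4 + 22*x^3 + 42*x^2 - 42*x + 9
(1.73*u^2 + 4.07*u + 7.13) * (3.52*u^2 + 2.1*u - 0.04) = 6.0896*u^4 + 17.9594*u^3 + 33.5754*u^2 + 14.8102*u - 0.2852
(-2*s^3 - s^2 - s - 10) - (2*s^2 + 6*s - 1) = -2*s^3 - 3*s^2 - 7*s - 9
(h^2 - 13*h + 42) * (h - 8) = h^3 - 21*h^2 + 146*h - 336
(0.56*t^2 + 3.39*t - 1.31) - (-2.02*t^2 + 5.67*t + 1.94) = 2.58*t^2 - 2.28*t - 3.25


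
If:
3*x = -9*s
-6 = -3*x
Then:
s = -2/3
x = 2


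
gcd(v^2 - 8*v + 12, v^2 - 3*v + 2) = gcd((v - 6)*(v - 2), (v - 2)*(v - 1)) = v - 2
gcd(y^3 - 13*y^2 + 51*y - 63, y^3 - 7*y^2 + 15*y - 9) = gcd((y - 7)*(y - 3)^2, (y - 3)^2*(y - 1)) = y^2 - 6*y + 9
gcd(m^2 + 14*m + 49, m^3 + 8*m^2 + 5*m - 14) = m + 7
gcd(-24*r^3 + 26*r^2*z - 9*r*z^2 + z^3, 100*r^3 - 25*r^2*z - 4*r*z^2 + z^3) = -4*r + z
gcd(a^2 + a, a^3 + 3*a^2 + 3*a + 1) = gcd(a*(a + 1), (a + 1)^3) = a + 1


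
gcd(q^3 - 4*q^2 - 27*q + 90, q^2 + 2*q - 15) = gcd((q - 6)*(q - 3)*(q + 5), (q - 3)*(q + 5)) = q^2 + 2*q - 15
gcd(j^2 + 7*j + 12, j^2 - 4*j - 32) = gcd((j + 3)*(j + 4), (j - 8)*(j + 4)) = j + 4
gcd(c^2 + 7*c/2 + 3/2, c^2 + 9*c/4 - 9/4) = c + 3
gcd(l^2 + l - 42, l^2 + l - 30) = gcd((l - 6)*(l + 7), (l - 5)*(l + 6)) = 1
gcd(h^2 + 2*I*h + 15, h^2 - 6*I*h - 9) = h - 3*I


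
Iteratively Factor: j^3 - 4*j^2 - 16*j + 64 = (j - 4)*(j^2 - 16) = (j - 4)^2*(j + 4)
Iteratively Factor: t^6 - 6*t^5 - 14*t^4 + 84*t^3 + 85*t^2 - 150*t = (t + 3)*(t^5 - 9*t^4 + 13*t^3 + 45*t^2 - 50*t) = (t - 5)*(t + 3)*(t^4 - 4*t^3 - 7*t^2 + 10*t) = (t - 5)^2*(t + 3)*(t^3 + t^2 - 2*t) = t*(t - 5)^2*(t + 3)*(t^2 + t - 2) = t*(t - 5)^2*(t + 2)*(t + 3)*(t - 1)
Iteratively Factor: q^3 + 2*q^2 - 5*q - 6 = (q + 1)*(q^2 + q - 6) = (q + 1)*(q + 3)*(q - 2)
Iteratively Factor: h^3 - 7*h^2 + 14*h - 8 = (h - 1)*(h^2 - 6*h + 8) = (h - 4)*(h - 1)*(h - 2)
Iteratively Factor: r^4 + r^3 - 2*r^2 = (r - 1)*(r^3 + 2*r^2) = r*(r - 1)*(r^2 + 2*r) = r^2*(r - 1)*(r + 2)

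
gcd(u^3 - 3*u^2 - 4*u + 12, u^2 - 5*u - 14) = u + 2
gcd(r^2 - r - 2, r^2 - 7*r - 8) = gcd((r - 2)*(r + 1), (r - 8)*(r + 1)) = r + 1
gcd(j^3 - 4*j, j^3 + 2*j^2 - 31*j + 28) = 1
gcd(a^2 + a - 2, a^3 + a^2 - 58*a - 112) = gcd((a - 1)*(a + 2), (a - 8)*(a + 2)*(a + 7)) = a + 2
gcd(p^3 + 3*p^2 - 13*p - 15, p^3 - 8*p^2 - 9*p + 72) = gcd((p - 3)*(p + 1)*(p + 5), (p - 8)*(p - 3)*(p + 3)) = p - 3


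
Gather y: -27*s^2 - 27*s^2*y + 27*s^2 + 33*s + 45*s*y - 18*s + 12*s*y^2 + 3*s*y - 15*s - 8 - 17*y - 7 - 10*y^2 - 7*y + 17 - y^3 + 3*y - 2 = -y^3 + y^2*(12*s - 10) + y*(-27*s^2 + 48*s - 21)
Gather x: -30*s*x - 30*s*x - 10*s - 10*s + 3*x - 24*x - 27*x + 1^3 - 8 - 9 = -20*s + x*(-60*s - 48) - 16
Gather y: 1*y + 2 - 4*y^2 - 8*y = -4*y^2 - 7*y + 2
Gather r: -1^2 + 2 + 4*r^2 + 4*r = 4*r^2 + 4*r + 1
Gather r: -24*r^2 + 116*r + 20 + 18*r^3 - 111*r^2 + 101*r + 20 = 18*r^3 - 135*r^2 + 217*r + 40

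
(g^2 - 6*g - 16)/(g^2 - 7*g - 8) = (g + 2)/(g + 1)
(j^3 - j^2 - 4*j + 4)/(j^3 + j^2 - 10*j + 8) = (j + 2)/(j + 4)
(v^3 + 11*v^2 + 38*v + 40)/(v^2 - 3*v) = (v^3 + 11*v^2 + 38*v + 40)/(v*(v - 3))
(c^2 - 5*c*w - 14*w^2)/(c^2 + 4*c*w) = (c^2 - 5*c*w - 14*w^2)/(c*(c + 4*w))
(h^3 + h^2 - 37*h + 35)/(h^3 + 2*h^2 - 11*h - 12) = (h^3 + h^2 - 37*h + 35)/(h^3 + 2*h^2 - 11*h - 12)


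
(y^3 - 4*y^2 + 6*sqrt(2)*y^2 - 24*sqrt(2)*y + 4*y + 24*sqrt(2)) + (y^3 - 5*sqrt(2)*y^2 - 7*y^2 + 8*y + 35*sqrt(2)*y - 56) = 2*y^3 - 11*y^2 + sqrt(2)*y^2 + 12*y + 11*sqrt(2)*y - 56 + 24*sqrt(2)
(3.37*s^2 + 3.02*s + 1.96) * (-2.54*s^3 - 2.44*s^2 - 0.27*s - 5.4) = -8.5598*s^5 - 15.8936*s^4 - 13.2571*s^3 - 23.7958*s^2 - 16.8372*s - 10.584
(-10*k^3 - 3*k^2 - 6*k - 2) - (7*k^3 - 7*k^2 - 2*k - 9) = -17*k^3 + 4*k^2 - 4*k + 7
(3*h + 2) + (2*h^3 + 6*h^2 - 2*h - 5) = 2*h^3 + 6*h^2 + h - 3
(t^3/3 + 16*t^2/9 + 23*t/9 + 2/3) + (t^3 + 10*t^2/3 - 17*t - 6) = 4*t^3/3 + 46*t^2/9 - 130*t/9 - 16/3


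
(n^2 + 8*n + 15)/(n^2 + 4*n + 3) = (n + 5)/(n + 1)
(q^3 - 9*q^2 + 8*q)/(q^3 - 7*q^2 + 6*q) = (q - 8)/(q - 6)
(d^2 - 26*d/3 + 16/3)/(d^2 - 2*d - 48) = (d - 2/3)/(d + 6)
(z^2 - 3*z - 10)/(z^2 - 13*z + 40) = (z + 2)/(z - 8)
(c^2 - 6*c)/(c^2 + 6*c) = (c - 6)/(c + 6)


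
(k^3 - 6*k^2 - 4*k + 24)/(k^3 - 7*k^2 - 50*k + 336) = (k^2 - 4)/(k^2 - k - 56)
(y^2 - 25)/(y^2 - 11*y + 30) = (y + 5)/(y - 6)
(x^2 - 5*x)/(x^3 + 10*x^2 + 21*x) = (x - 5)/(x^2 + 10*x + 21)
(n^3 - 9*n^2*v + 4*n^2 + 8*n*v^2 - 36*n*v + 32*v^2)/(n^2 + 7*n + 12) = (n^2 - 9*n*v + 8*v^2)/(n + 3)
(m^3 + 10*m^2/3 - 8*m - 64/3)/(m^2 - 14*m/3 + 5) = (3*m^3 + 10*m^2 - 24*m - 64)/(3*m^2 - 14*m + 15)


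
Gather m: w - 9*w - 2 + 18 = 16 - 8*w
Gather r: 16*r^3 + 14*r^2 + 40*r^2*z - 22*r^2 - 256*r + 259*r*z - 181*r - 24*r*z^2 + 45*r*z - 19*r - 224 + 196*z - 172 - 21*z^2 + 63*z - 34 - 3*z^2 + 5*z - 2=16*r^3 + r^2*(40*z - 8) + r*(-24*z^2 + 304*z - 456) - 24*z^2 + 264*z - 432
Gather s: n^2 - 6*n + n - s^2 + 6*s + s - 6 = n^2 - 5*n - s^2 + 7*s - 6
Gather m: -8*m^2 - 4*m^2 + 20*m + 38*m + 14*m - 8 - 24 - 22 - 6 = -12*m^2 + 72*m - 60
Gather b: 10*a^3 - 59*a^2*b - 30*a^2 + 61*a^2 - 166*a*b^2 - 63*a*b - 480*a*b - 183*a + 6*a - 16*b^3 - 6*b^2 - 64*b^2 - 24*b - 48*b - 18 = 10*a^3 + 31*a^2 - 177*a - 16*b^3 + b^2*(-166*a - 70) + b*(-59*a^2 - 543*a - 72) - 18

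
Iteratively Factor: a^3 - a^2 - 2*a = (a)*(a^2 - a - 2) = a*(a + 1)*(a - 2)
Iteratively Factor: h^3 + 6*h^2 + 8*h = (h + 2)*(h^2 + 4*h) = h*(h + 2)*(h + 4)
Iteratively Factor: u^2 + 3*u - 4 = (u + 4)*(u - 1)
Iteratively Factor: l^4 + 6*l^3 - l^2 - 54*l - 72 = (l + 2)*(l^3 + 4*l^2 - 9*l - 36) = (l + 2)*(l + 4)*(l^2 - 9) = (l - 3)*(l + 2)*(l + 4)*(l + 3)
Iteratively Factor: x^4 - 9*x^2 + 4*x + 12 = (x + 3)*(x^3 - 3*x^2 + 4) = (x + 1)*(x + 3)*(x^2 - 4*x + 4) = (x - 2)*(x + 1)*(x + 3)*(x - 2)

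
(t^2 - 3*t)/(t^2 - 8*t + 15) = t/(t - 5)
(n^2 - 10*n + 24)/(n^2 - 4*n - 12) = (n - 4)/(n + 2)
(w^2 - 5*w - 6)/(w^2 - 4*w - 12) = (w + 1)/(w + 2)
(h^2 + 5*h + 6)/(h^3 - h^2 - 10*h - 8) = (h + 3)/(h^2 - 3*h - 4)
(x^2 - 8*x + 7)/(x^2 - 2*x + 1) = (x - 7)/(x - 1)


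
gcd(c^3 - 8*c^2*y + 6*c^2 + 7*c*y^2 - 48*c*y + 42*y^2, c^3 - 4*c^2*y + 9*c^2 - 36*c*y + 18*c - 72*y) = c + 6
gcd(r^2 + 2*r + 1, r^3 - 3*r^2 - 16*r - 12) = r + 1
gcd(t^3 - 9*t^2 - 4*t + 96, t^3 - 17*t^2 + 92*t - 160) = t^2 - 12*t + 32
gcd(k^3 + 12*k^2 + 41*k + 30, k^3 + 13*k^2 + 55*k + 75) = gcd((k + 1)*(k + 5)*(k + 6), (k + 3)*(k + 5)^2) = k + 5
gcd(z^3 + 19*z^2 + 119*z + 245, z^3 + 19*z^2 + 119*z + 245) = z^3 + 19*z^2 + 119*z + 245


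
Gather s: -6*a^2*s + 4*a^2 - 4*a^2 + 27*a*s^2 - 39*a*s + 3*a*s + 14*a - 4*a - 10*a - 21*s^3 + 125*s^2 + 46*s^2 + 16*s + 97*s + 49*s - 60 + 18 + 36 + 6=-21*s^3 + s^2*(27*a + 171) + s*(-6*a^2 - 36*a + 162)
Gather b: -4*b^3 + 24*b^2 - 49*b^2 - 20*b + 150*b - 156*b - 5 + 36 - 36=-4*b^3 - 25*b^2 - 26*b - 5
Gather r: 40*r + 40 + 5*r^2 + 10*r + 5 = 5*r^2 + 50*r + 45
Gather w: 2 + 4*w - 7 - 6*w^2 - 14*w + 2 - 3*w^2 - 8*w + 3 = -9*w^2 - 18*w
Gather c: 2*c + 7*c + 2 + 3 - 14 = 9*c - 9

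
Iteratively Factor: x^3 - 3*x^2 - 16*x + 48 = (x - 4)*(x^2 + x - 12) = (x - 4)*(x + 4)*(x - 3)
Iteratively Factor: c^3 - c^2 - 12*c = (c + 3)*(c^2 - 4*c) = c*(c + 3)*(c - 4)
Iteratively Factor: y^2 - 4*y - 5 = (y - 5)*(y + 1)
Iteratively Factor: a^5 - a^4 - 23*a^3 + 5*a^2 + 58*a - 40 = (a - 1)*(a^4 - 23*a^2 - 18*a + 40) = (a - 1)*(a + 2)*(a^3 - 2*a^2 - 19*a + 20) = (a - 1)*(a + 2)*(a + 4)*(a^2 - 6*a + 5) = (a - 5)*(a - 1)*(a + 2)*(a + 4)*(a - 1)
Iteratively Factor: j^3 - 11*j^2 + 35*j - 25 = (j - 5)*(j^2 - 6*j + 5) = (j - 5)*(j - 1)*(j - 5)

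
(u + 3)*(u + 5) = u^2 + 8*u + 15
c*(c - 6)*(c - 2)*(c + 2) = c^4 - 6*c^3 - 4*c^2 + 24*c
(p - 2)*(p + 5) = p^2 + 3*p - 10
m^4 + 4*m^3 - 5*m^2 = m^2*(m - 1)*(m + 5)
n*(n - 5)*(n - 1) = n^3 - 6*n^2 + 5*n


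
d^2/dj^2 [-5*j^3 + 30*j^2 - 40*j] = 60 - 30*j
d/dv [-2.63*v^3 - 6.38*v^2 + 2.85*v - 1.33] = -7.89*v^2 - 12.76*v + 2.85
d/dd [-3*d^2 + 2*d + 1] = 2 - 6*d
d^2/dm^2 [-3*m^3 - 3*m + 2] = -18*m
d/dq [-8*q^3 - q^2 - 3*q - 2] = -24*q^2 - 2*q - 3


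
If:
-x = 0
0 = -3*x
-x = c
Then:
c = 0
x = 0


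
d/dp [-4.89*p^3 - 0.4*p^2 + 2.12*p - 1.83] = -14.67*p^2 - 0.8*p + 2.12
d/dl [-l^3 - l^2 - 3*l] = -3*l^2 - 2*l - 3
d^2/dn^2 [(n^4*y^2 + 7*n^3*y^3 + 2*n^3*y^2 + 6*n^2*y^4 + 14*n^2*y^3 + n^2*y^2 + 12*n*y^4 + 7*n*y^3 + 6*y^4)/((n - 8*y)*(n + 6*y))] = 2*y^2*(-n^3 + 24*n^2*y - 192*n*y^2 - 64*y^3 - 144*y^2 - 9*y)/(-n^3 + 24*n^2*y - 192*n*y^2 + 512*y^3)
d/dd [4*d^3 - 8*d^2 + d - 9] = 12*d^2 - 16*d + 1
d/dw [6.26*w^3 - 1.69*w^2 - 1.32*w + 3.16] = 18.78*w^2 - 3.38*w - 1.32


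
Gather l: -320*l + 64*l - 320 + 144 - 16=-256*l - 192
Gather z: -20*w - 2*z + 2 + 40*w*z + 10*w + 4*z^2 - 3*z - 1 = -10*w + 4*z^2 + z*(40*w - 5) + 1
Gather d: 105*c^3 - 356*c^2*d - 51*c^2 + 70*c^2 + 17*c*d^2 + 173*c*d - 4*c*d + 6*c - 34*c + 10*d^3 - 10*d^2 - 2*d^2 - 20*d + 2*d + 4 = 105*c^3 + 19*c^2 - 28*c + 10*d^3 + d^2*(17*c - 12) + d*(-356*c^2 + 169*c - 18) + 4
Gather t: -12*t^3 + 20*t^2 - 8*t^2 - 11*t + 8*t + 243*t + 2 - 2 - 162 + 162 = -12*t^3 + 12*t^2 + 240*t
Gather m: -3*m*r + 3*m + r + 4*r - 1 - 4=m*(3 - 3*r) + 5*r - 5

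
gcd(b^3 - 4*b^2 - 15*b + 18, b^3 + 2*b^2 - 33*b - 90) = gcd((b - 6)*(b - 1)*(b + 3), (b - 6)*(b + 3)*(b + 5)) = b^2 - 3*b - 18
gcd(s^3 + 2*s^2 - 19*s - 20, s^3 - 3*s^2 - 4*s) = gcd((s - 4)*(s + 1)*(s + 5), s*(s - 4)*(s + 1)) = s^2 - 3*s - 4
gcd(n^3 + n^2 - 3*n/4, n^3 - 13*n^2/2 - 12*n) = n^2 + 3*n/2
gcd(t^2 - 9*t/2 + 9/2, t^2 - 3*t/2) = t - 3/2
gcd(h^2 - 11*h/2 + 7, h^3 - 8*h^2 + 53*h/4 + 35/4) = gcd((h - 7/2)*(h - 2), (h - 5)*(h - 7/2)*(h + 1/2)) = h - 7/2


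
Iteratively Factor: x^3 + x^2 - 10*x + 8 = (x - 1)*(x^2 + 2*x - 8) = (x - 2)*(x - 1)*(x + 4)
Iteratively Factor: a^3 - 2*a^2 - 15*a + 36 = (a + 4)*(a^2 - 6*a + 9) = (a - 3)*(a + 4)*(a - 3)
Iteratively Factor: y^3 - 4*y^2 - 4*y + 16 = (y - 2)*(y^2 - 2*y - 8) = (y - 2)*(y + 2)*(y - 4)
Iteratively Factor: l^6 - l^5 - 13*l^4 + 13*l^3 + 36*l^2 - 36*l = (l)*(l^5 - l^4 - 13*l^3 + 13*l^2 + 36*l - 36) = l*(l - 2)*(l^4 + l^3 - 11*l^2 - 9*l + 18) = l*(l - 2)*(l + 3)*(l^3 - 2*l^2 - 5*l + 6) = l*(l - 2)*(l + 2)*(l + 3)*(l^2 - 4*l + 3) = l*(l - 3)*(l - 2)*(l + 2)*(l + 3)*(l - 1)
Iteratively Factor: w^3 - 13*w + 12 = (w + 4)*(w^2 - 4*w + 3) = (w - 1)*(w + 4)*(w - 3)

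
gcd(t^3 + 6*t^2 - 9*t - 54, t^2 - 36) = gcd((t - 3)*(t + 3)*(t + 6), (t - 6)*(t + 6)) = t + 6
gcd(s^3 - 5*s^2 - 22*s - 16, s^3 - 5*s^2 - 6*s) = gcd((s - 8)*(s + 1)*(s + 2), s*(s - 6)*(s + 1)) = s + 1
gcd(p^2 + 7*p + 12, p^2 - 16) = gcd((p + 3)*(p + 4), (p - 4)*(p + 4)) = p + 4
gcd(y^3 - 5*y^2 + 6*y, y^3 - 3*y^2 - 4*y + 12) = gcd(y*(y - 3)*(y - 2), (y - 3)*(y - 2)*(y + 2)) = y^2 - 5*y + 6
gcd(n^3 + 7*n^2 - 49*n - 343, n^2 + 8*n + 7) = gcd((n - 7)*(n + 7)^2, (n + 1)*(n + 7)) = n + 7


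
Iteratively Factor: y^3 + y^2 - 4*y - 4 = (y + 1)*(y^2 - 4) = (y + 1)*(y + 2)*(y - 2)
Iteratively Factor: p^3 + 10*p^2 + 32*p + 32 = (p + 4)*(p^2 + 6*p + 8) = (p + 4)^2*(p + 2)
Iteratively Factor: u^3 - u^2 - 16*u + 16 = (u - 4)*(u^2 + 3*u - 4) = (u - 4)*(u - 1)*(u + 4)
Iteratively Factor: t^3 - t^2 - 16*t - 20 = (t + 2)*(t^2 - 3*t - 10) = (t - 5)*(t + 2)*(t + 2)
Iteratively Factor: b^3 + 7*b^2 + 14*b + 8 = (b + 1)*(b^2 + 6*b + 8) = (b + 1)*(b + 4)*(b + 2)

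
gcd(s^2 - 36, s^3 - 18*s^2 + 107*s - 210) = s - 6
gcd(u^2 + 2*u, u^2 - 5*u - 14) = u + 2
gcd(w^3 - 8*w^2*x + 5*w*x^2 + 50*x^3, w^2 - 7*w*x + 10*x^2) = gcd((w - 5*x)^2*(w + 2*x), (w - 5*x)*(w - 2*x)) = -w + 5*x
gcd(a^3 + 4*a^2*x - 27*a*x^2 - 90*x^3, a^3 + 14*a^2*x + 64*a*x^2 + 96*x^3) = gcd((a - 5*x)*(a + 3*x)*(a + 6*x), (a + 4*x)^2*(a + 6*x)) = a + 6*x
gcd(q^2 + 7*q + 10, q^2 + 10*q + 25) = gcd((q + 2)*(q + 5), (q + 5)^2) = q + 5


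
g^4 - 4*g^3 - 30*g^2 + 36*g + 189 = (g - 7)*(g - 3)*(g + 3)^2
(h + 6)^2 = h^2 + 12*h + 36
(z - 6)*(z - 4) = z^2 - 10*z + 24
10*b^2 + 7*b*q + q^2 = (2*b + q)*(5*b + q)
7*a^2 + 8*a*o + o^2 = (a + o)*(7*a + o)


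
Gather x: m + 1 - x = m - x + 1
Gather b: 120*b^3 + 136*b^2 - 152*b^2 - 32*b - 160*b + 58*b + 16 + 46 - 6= 120*b^3 - 16*b^2 - 134*b + 56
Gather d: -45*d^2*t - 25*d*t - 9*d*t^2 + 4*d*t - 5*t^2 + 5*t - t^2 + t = -45*d^2*t + d*(-9*t^2 - 21*t) - 6*t^2 + 6*t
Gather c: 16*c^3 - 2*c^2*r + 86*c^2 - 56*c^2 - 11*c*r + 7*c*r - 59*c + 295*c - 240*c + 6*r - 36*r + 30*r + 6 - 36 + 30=16*c^3 + c^2*(30 - 2*r) + c*(-4*r - 4)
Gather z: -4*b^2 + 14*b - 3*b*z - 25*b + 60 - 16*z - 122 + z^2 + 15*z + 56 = -4*b^2 - 11*b + z^2 + z*(-3*b - 1) - 6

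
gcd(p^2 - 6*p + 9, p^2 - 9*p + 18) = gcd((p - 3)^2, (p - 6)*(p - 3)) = p - 3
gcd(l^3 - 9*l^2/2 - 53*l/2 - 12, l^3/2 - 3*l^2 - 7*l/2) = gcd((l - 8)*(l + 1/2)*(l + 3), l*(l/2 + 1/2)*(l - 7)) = 1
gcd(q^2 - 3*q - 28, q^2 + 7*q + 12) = q + 4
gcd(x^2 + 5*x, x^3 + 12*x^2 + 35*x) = x^2 + 5*x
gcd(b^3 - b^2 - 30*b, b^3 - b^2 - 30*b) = b^3 - b^2 - 30*b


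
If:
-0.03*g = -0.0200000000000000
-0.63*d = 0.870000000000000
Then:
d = -1.38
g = 0.67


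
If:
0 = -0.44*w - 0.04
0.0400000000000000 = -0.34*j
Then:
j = -0.12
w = -0.09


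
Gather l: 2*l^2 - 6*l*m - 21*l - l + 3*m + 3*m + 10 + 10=2*l^2 + l*(-6*m - 22) + 6*m + 20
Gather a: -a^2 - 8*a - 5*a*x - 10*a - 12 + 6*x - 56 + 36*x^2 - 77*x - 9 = -a^2 + a*(-5*x - 18) + 36*x^2 - 71*x - 77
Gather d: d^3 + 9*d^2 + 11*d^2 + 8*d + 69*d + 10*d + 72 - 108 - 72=d^3 + 20*d^2 + 87*d - 108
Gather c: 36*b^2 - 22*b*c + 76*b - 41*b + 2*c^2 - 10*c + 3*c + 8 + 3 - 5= 36*b^2 + 35*b + 2*c^2 + c*(-22*b - 7) + 6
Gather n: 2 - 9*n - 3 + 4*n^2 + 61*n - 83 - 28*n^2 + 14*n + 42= -24*n^2 + 66*n - 42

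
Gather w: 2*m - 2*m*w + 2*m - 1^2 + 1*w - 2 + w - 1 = 4*m + w*(2 - 2*m) - 4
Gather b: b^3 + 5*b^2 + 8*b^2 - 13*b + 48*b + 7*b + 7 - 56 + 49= b^3 + 13*b^2 + 42*b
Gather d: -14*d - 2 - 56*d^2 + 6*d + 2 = -56*d^2 - 8*d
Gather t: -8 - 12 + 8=-12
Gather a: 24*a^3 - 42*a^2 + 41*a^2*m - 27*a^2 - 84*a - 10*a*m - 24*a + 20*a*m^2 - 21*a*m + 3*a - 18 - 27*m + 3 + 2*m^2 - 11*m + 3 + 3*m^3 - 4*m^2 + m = 24*a^3 + a^2*(41*m - 69) + a*(20*m^2 - 31*m - 105) + 3*m^3 - 2*m^2 - 37*m - 12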